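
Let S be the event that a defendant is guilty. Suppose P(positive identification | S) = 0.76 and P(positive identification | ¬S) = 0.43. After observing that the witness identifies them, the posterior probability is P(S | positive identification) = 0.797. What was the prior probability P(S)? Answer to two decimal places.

P(S) = 0.69

Bayes' rule in odds form gives O(S|E) = O(S)·[P(E|S)/P(E|¬S)], hence O(S) = O(S|E)/LR.
Posterior odds = 0.797/(1−0.797) = 3.9261. LR = 0.76/0.43 = 1.7674.
Prior odds = 3.9261/1.7674 = 2.2214, so P(S) = 2.2214/(1+2.2214) ≈ 0.69.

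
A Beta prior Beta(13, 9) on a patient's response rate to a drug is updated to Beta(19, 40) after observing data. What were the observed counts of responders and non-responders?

6 responders and 31 non-responders

Under Beta–binomial conjugacy the posterior parameters are (a+s, b+f).
So s = 19 − 13 = 6 and f = 40 − 9 = 31.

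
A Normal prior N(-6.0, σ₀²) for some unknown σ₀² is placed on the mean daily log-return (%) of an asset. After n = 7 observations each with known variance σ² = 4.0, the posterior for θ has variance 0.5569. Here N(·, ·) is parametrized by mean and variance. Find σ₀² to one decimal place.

Posterior precision equals prior precision plus data precision: 1/σ_n² = 1/σ₀² + n/σ².
So 1/σ₀² = 1/0.5569 − 7/4.0 = 1.795655 − 1.750000 = 0.045655.
Hence σ₀² = 1/0.045655 ≈ 21.9.

σ₀² = 21.9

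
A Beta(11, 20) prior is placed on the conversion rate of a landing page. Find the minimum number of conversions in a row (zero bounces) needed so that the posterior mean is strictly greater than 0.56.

After k conversions and 0 bounces the posterior is Beta(11+k, 20), with mean (11+k)/(11+20+k).
Set (11+k)/(31+k) > 0.56 and solve: k > (0.56·31 − 11)/(1 − 0.56) = 14.455.
The smallest integer exceeding 14.455 is 15.

k = 15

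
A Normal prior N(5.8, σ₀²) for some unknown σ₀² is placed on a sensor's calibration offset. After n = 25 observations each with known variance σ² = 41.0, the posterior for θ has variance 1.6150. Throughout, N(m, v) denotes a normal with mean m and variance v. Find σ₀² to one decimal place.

Posterior precision equals prior precision plus data precision: 1/σ_n² = 1/σ₀² + n/σ².
So 1/σ₀² = 1/1.6150 − 25/41.0 = 0.619195 − 0.609756 = 0.009439.
Hence σ₀² = 1/0.009439 ≈ 105.9.

σ₀² = 105.9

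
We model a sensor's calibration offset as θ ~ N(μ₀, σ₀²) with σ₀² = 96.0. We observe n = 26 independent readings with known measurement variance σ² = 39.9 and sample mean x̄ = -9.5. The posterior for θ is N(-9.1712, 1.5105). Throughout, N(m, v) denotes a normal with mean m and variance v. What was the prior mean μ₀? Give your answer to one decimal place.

With known observation variance, the Normal–Normal posterior has precision τ_n = τ₀ + n/σ² and mean μ_n = (τ₀μ₀ + (n/σ²)x̄)/τ_n.
Here τ₀ = 1/96.0 = 0.010417 and τ_data = 26/39.9 = 0.651629, so τ_n = 0.662046.
Rearranging for μ₀: μ₀ = (μ_n·τ_n − τ_data·x̄)/τ₀ = (-9.1712·0.662046 − 0.651629·-9.5) / 0.010417 = 0.118719/0.010417 ≈ 11.4.

μ₀ = 11.4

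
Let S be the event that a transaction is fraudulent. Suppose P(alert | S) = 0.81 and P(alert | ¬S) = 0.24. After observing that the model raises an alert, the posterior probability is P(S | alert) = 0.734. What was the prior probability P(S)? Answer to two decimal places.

In odds form, posterior odds = prior odds × likelihood ratio, so prior odds = posterior odds ÷ LR.
Posterior odds = 0.734/(1−0.734) = 2.7594. LR = 0.81/0.24 = 3.3750.
Prior odds = 2.7594/3.3750 = 0.8176, so P(S) = 0.8176/(1+0.8176) ≈ 0.45.

P(S) = 0.45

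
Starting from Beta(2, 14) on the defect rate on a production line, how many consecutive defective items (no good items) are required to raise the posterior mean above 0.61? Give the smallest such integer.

After k defective items and 0 good items the posterior is Beta(2+k, 14), with mean (2+k)/(2+14+k).
Set (2+k)/(16+k) > 0.61 and solve: k > (0.61·16 − 2)/(1 − 0.61) = 19.897.
The smallest integer exceeding 19.897 is 20, and checking k=20: (22)/(36) = 0.6111 > 0.61.

k = 20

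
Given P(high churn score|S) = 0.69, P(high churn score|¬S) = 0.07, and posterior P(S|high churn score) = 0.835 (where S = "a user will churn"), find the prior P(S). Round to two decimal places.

P(S) = 0.34

In odds form, posterior odds = prior odds × likelihood ratio, so prior odds = posterior odds ÷ LR.
Posterior odds = 0.835/(1−0.835) = 5.0606. LR = 0.69/0.07 = 9.8571.
Prior odds = 5.0606/9.8571 = 0.5134, so P(S) = 0.5134/(1+0.5134) ≈ 0.34.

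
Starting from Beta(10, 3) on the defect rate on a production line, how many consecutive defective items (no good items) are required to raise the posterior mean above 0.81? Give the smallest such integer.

After k defective items and 0 good items the posterior is Beta(10+k, 3), with mean (10+k)/(10+3+k).
Set (10+k)/(13+k) > 0.81 and solve: k > (0.81·13 − 10)/(1 − 0.81) = 2.789.
The smallest integer exceeding 2.789 is 3.

k = 3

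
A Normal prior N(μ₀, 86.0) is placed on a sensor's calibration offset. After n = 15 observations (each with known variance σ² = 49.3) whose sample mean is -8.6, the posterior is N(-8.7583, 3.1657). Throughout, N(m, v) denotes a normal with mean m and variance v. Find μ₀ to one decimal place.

μ₀ = -12.9

The posterior mean is a precision-weighted average: μ_n = (τ₀μ₀ + τ_data·x̄)/(τ₀+τ_data), with τ₀=1/σ₀² and τ_data=n/σ².
Here τ₀ = 1/86.0 = 0.011628 and τ_data = 15/49.3 = 0.304260, so τ_n = 0.315888.
Rearranging for μ₀: μ₀ = (μ_n·τ_n − τ_data·x̄)/τ₀ = (-8.7583·0.315888 − 0.304260·-8.6) / 0.011628 = -0.150006/0.011628 ≈ -12.9.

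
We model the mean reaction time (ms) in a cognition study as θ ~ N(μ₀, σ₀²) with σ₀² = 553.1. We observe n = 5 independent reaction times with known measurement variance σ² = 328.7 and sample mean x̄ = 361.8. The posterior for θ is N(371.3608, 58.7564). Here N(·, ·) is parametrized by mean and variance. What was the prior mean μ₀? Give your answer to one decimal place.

μ₀ = 451.8

The posterior mean is a precision-weighted average: μ_n = (τ₀μ₀ + τ_data·x̄)/(τ₀+τ_data), with τ₀=1/σ₀² and τ_data=n/σ².
Here τ₀ = 1/553.1 = 0.001808 and τ_data = 5/328.7 = 0.015211, so τ_n = 0.017019.
Rearranging for μ₀: μ₀ = (μ_n·τ_n − τ_data·x̄)/τ₀ = (371.3608·0.017019 − 0.015211·361.8) / 0.001808 = 0.816850/0.001808 ≈ 451.8.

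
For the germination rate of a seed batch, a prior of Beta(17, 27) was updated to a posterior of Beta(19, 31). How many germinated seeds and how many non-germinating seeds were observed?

A Beta(α, β) prior with s successes and f failures in binomial data gives a Beta(α+s, β+f) posterior.
Match parameters: s=19−17=2, f=31−27=4.

2 germinated seeds and 4 non-germinating seeds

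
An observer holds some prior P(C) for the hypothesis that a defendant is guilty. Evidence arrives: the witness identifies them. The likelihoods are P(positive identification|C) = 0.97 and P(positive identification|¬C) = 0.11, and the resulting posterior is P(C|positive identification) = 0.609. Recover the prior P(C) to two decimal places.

P(C) = 0.15

In odds form, posterior odds = prior odds × likelihood ratio, so prior odds = posterior odds ÷ LR.
Posterior odds = 0.609/(1−0.609) = 1.5575. LR = 0.97/0.11 = 8.8182.
Prior odds = 1.5575/8.8182 = 0.1766, so P(C) = 0.1766/(1+0.1766) ≈ 0.15.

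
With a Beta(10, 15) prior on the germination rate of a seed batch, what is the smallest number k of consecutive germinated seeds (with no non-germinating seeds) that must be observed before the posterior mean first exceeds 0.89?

k = 112

After k germinated seeds and 0 non-germinating seeds the posterior is Beta(10+k, 15), with mean (10+k)/(10+15+k).
Set (10+k)/(25+k) > 0.89 and solve: k > (0.89·25 − 10)/(1 − 0.89) = 111.364.
The smallest integer exceeding 111.364 is 112.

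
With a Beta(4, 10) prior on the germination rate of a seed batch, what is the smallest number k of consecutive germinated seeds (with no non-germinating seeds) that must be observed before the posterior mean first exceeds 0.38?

k = 3

After k germinated seeds and 0 non-germinating seeds the posterior is Beta(4+k, 10), with mean (4+k)/(4+10+k).
Set (4+k)/(14+k) > 0.38 and solve: k > (0.38·14 − 4)/(1 − 0.38) = 2.129.
The smallest integer exceeding 2.129 is 3.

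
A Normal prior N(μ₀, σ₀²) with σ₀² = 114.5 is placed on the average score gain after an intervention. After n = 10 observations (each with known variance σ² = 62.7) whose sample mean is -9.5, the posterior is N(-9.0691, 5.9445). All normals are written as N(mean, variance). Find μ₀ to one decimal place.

The posterior mean is a precision-weighted average: μ_n = (τ₀μ₀ + τ_data·x̄)/(τ₀+τ_data), with τ₀=1/σ₀² and τ_data=n/σ².
Here τ₀ = 1/114.5 = 0.008734 and τ_data = 10/62.7 = 0.159490, so τ_n = 0.168224.
Rearranging for μ₀: μ₀ = (μ_n·τ_n − τ_data·x̄)/τ₀ = (-9.0691·0.168224 − 0.159490·-9.5) / 0.008734 = -0.010485/0.008734 ≈ -1.2.

μ₀ = -1.2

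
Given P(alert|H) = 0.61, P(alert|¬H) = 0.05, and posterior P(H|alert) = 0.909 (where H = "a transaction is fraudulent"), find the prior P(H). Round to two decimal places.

Bayes' rule in odds form gives O(H|E) = O(H)·[P(E|H)/P(E|¬H)], hence O(H) = O(H|E)/LR.
Posterior odds = 0.909/(1−0.909) = 9.9890. LR = 0.61/0.05 = 12.2000.
Prior odds = 9.9890/12.2000 = 0.8188, so P(H) = 0.8188/(1+0.8188) ≈ 0.45.

P(H) = 0.45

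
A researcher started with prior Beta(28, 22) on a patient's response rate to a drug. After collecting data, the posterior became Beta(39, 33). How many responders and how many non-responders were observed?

Under Beta–binomial conjugacy the posterior parameters are (a+s, b+f).
So s = 39 − 28 = 11 and f = 33 − 22 = 11.

11 responders and 11 non-responders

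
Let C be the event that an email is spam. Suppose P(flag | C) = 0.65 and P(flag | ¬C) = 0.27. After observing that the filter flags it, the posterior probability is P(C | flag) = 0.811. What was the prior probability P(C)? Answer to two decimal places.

P(C) = 0.64

Bayes' rule in odds form gives O(C|E) = O(C)·[P(E|C)/P(E|¬C)], hence O(C) = O(C|E)/LR.
Posterior odds = 0.811/(1−0.811) = 4.2910. LR = 0.65/0.27 = 2.4074.
Prior odds = 4.2910/2.4074 = 1.7824, so P(C) = 1.7824/(1+1.7824) ≈ 0.64.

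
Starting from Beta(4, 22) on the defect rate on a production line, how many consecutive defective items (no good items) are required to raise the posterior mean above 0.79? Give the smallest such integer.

k = 79

After k defective items and 0 good items the posterior is Beta(4+k, 22), with mean (4+k)/(4+22+k).
Set (4+k)/(26+k) > 0.79 and solve: k > (0.79·26 − 4)/(1 − 0.79) = 78.762.
The smallest integer exceeding 78.762 is 79, and checking k=79: (83)/(105) = 0.7905 > 0.79.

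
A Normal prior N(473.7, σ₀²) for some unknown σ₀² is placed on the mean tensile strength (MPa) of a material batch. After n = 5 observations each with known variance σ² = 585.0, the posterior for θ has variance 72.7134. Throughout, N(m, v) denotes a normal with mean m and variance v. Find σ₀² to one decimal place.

σ₀² = 192.1

Posterior precision equals prior precision plus data precision: 1/σ_n² = 1/σ₀² + n/σ².
So 1/σ₀² = 1/72.7134 − 5/585.0 = 0.013753 − 0.008547 = 0.005206.
Hence σ₀² = 1/0.005206 ≈ 192.1.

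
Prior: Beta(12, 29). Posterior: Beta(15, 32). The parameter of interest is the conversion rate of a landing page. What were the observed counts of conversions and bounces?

3 conversions and 3 bounces

Beta is conjugate to the binomial likelihood: posterior = Beta(α+s, β+f).
Match parameters: s=15−12=3, f=32−29=3.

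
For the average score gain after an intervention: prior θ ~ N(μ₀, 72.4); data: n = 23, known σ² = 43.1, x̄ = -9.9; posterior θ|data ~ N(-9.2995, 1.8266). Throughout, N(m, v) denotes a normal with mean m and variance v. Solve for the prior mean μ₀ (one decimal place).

μ₀ = 13.9

The posterior mean is a precision-weighted average: μ_n = (τ₀μ₀ + τ_data·x̄)/(τ₀+τ_data), with τ₀=1/σ₀² and τ_data=n/σ².
Here τ₀ = 1/72.4 = 0.013812 and τ_data = 23/43.1 = 0.533643, so τ_n = 0.547455.
Rearranging for μ₀: μ₀ = (μ_n·τ_n − τ_data·x̄)/τ₀ = (-9.2995·0.547455 − 0.533643·-9.9) / 0.013812 = 0.192008/0.013812 ≈ 13.9.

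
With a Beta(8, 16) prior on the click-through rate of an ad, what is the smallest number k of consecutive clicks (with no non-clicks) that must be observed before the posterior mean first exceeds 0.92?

After k clicks and 0 non-clicks the posterior is Beta(8+k, 16), with mean (8+k)/(8+16+k).
Set (8+k)/(24+k) > 0.92 and solve: k > (0.92·24 − 8)/(1 − 0.92) = 176.000.
The smallest integer exceeding 176.000 is 177.

k = 177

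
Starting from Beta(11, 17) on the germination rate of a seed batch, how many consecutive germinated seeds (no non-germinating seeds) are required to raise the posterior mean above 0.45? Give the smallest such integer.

After k germinated seeds and 0 non-germinating seeds the posterior is Beta(11+k, 17), with mean (11+k)/(11+17+k).
Set (11+k)/(28+k) > 0.45 and solve: k > (0.45·28 − 11)/(1 − 0.45) = 2.909.
The smallest integer exceeding 2.909 is 3.

k = 3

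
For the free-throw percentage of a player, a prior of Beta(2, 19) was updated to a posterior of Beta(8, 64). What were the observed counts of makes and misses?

6 makes and 45 misses

A Beta(a, b) prior with s successes and f failures in binomial data gives a Beta(a+s, b+f) posterior.
So s = 8 − 2 = 6 and f = 64 − 19 = 45.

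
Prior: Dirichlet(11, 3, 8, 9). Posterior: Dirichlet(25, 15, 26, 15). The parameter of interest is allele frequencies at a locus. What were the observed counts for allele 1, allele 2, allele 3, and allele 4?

counts (14, 12, 18, 6)

For a Dirichlet(α) prior with multinomial counts c, the posterior is Dirichlet(α + c) componentwise.
Counts are posterior − prior componentwise: 25−11=14, 15−3=12, 26−8=18, 15−9=6.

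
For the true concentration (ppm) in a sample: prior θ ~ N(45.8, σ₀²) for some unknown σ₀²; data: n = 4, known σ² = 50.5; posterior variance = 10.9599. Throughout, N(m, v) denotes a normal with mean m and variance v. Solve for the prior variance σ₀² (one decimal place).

Posterior precision equals prior precision plus data precision: 1/σ_n² = 1/σ₀² + n/σ².
So 1/σ₀² = 1/10.9599 − 4/50.5 = 0.091242 − 0.079208 = 0.012034.
Hence σ₀² = 1/0.012034 ≈ 83.1.

σ₀² = 83.1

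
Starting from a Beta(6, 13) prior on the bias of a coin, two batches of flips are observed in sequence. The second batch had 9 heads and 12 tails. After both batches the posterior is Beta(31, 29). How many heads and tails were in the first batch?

16 heads and 4 tails

Sequential conjugate updates are equivalent to a single update on the pooled data, so total successes = posterior α − prior α and total failures = posterior β − prior β.
Total across both batches: 31−6=25 heads, 29−13=16 tails.
Subtract the second batch: 25−9=16 heads and 16−12=4 tails.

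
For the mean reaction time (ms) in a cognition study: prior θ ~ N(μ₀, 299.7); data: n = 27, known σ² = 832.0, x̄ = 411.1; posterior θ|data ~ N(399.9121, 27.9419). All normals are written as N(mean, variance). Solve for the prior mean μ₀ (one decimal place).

With known observation variance, the Normal–Normal posterior has precision τ_n = τ₀ + n/σ² and mean μ_n = (τ₀μ₀ + (n/σ²)x̄)/τ_n.
Here τ₀ = 1/299.7 = 0.003337 and τ_data = 27/832.0 = 0.032452, so τ_n = 0.035789.
Rearranging for μ₀: μ₀ = (μ_n·τ_n − τ_data·x̄)/τ₀ = (399.9121·0.035789 − 0.032452·411.1) / 0.003337 = 0.971437/0.003337 ≈ 291.1.

μ₀ = 291.1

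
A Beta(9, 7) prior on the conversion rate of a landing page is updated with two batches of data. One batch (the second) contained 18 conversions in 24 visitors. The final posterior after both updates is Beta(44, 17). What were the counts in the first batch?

17 conversions and 4 bounces

Because Beta–binomial updating is additive in the counts, the combined data contributed (α_post−α_prior, β_post−β_prior) successes and failures.
Total across both batches: 44−9=35 conversions, 17−7=10 bounces.
Subtract the second batch: 35−18=17 conversions and 10−6=4 bounces.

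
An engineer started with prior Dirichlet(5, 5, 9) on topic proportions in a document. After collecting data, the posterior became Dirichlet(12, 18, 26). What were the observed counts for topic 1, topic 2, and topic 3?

counts (7, 13, 17)

For a Dirichlet(α) prior with multinomial counts c, the posterior is Dirichlet(α + c) componentwise.
Counts are posterior − prior componentwise: 12−5=7, 18−5=13, 26−9=17.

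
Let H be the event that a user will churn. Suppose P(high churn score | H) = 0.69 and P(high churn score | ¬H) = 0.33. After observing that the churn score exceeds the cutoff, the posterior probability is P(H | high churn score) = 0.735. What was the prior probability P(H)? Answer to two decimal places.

P(H) = 0.57

Bayes' rule in odds form gives O(H|E) = O(H)·[P(E|H)/P(E|¬H)], hence O(H) = O(H|E)/LR.
Posterior odds = 0.735/(1−0.735) = 2.7736. LR = 0.69/0.33 = 2.0909.
Prior odds = 2.7736/2.0909 = 1.3265, so P(H) = 1.3265/(1+1.3265) ≈ 0.57.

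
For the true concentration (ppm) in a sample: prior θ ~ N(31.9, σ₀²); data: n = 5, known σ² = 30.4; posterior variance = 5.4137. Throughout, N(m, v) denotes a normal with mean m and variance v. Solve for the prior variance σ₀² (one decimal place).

σ₀² = 49.4

Posterior precision equals prior precision plus data precision: 1/σ_n² = 1/σ₀² + n/σ².
So 1/σ₀² = 1/5.4137 − 5/30.4 = 0.184717 − 0.164474 = 0.020243.
Hence σ₀² = 1/0.020243 ≈ 49.4.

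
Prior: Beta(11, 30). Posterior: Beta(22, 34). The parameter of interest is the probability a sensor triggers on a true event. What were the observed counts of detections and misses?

11 detections and 4 misses

Beta is conjugate to the binomial likelihood: posterior = Beta(α+s, β+f).
So s = 22 − 11 = 11 and f = 34 − 30 = 4.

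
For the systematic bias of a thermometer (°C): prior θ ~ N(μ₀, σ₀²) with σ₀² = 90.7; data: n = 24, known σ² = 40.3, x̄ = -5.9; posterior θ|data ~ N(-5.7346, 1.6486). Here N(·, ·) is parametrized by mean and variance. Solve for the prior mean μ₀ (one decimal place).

μ₀ = 3.2

With known observation variance, the Normal–Normal posterior has precision τ_n = τ₀ + n/σ² and mean μ_n = (τ₀μ₀ + (n/σ²)x̄)/τ_n.
Here τ₀ = 1/90.7 = 0.011025 and τ_data = 24/40.3 = 0.595533, so τ_n = 0.606558.
Rearranging for μ₀: μ₀ = (μ_n·τ_n − τ_data·x̄)/τ₀ = (-5.7346·0.606558 − 0.595533·-5.9) / 0.011025 = 0.035277/0.011025 ≈ 3.2.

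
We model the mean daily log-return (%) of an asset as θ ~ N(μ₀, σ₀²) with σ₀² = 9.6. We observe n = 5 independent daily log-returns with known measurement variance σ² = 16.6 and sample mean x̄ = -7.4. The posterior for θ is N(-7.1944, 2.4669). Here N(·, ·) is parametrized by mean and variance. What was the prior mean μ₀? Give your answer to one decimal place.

μ₀ = -6.6

The posterior mean is a precision-weighted average: μ_n = (τ₀μ₀ + τ_data·x̄)/(τ₀+τ_data), with τ₀=1/σ₀² and τ_data=n/σ².
Here τ₀ = 1/9.6 = 0.104167 and τ_data = 5/16.6 = 0.301205, so τ_n = 0.405372.
Rearranging for μ₀: μ₀ = (μ_n·τ_n − τ_data·x̄)/τ₀ = (-7.1944·0.405372 − 0.301205·-7.4) / 0.104167 = -0.687491/0.104167 ≈ -6.6.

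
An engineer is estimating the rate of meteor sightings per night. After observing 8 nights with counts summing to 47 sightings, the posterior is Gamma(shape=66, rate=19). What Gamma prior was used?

Gamma(shape=19, rate=11)

A Gamma(α, β) prior (rate parametrization) on a Poisson rate with n observations summing to S gives posterior Gamma(α+S, β+n).
So α = 66 − 47 = 19 and β = 19 − 8 = 11.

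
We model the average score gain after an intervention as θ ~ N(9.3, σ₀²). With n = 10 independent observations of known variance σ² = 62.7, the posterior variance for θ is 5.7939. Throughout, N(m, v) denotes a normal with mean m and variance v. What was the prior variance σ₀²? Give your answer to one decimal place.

σ₀² = 76.3

Posterior precision equals prior precision plus data precision: 1/σ_n² = 1/σ₀² + n/σ².
So 1/σ₀² = 1/5.7939 − 10/62.7 = 0.172595 − 0.159490 = 0.013105.
Hence σ₀² = 1/0.013105 ≈ 76.3.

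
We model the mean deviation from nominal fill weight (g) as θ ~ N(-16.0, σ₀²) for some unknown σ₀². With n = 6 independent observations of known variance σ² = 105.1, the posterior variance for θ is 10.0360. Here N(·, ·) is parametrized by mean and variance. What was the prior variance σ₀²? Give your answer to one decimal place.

σ₀² = 23.5

Posterior precision equals prior precision plus data precision: 1/σ_n² = 1/σ₀² + n/σ².
So 1/σ₀² = 1/10.0360 − 6/105.1 = 0.099641 − 0.057088 = 0.042553.
Hence σ₀² = 1/0.042553 ≈ 23.5.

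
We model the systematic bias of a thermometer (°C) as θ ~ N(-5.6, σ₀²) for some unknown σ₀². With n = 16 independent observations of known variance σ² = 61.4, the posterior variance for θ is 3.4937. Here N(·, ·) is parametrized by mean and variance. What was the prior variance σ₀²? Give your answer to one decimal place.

σ₀² = 39.0

For the Normal–Normal model with known σ², precisions add: τ_n = τ₀ + n/σ².
So 1/σ₀² = 1/3.4937 − 16/61.4 = 0.286229 − 0.260586 = 0.025643.
Hence σ₀² = 1/0.025643 ≈ 39.0.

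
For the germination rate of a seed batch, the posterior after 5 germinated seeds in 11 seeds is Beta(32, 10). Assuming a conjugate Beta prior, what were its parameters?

Beta(27, 4)

A Beta(a, b) prior with s successes and f failures in binomial data gives a Beta(a+s, b+f) posterior.
So a = 32 − 5 = 27 and b = 10 − 6 = 4.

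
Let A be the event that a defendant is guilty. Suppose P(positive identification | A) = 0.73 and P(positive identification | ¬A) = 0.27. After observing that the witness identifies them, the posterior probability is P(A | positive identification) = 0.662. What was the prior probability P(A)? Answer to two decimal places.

Bayes' rule in odds form gives O(A|E) = O(A)·[P(E|A)/P(E|¬A)], hence O(A) = O(A|E)/LR.
Posterior odds = 0.662/(1−0.662) = 1.9586. LR = 0.73/0.27 = 2.7037.
Prior odds = 1.9586/2.7037 = 0.7244, so P(A) = 0.7244/(1+0.7244) ≈ 0.42.

P(A) = 0.42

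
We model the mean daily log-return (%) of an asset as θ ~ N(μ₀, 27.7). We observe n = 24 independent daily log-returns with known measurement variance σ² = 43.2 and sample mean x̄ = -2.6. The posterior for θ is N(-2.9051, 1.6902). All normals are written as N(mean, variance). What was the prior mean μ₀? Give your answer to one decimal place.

μ₀ = -7.6

With known observation variance, the Normal–Normal posterior has precision τ_n = τ₀ + n/σ² and mean μ_n = (τ₀μ₀ + (n/σ²)x̄)/τ_n.
Here τ₀ = 1/27.7 = 0.036101 and τ_data = 24/43.2 = 0.555556, so τ_n = 0.591657.
Rearranging for μ₀: μ₀ = (μ_n·τ_n − τ_data·x̄)/τ₀ = (-2.9051·0.591657 − 0.555556·-2.6) / 0.036101 = -0.274377/0.036101 ≈ -7.6.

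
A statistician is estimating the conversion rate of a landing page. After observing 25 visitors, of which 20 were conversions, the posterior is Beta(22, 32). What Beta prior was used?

Beta(2, 27)

Beta is conjugate to the binomial likelihood: posterior = Beta(α+s, β+f).
Subtract the data counts: 22−20=2, 32−5=27.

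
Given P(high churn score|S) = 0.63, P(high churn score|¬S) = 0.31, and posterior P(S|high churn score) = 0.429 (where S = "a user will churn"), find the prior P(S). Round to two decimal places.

P(S) = 0.27

Bayes' rule in odds form gives O(S|E) = O(S)·[P(E|S)/P(E|¬S)], hence O(S) = O(S|E)/LR.
Posterior odds = 0.429/(1−0.429) = 0.7513. LR = 0.63/0.31 = 2.0323.
Prior odds = 0.7513/2.0323 = 0.3697, so P(S) = 0.3697/(1+0.3697) ≈ 0.27.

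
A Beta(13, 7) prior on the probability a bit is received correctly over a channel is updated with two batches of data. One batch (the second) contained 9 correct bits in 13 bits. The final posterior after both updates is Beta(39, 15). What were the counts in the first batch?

Sequential conjugate updates are equivalent to a single update on the pooled data, so total successes = posterior α − prior α and total failures = posterior β − prior β.
Total across both batches: 39−13=26 correct bits, 15−7=8 errors.
Subtract the second batch: 26−9=17 correct bits and 8−4=4 errors.

17 correct bits and 4 errors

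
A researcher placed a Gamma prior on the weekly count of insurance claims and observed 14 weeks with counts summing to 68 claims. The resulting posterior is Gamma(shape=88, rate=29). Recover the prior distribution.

Gamma(shape=20, rate=15)

A Gamma(α, β) prior (rate parametrization) on a Poisson rate with n observations summing to S gives posterior Gamma(α+S, β+n).
So α = 88 − 68 = 20 and β = 29 − 14 = 15.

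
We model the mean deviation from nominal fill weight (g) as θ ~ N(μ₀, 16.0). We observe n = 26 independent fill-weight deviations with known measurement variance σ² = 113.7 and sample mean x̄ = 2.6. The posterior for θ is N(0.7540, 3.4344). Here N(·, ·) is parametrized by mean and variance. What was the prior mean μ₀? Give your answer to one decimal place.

The posterior mean is a precision-weighted average: μ_n = (τ₀μ₀ + τ_data·x̄)/(τ₀+τ_data), with τ₀=1/σ₀² and τ_data=n/σ².
Here τ₀ = 1/16.0 = 0.062500 and τ_data = 26/113.7 = 0.228672, so τ_n = 0.291172.
Rearranging for μ₀: μ₀ = (μ_n·τ_n − τ_data·x̄)/τ₀ = (0.7540·0.291172 − 0.228672·2.6) / 0.062500 = -0.375004/0.062500 ≈ -6.0.

μ₀ = -6.0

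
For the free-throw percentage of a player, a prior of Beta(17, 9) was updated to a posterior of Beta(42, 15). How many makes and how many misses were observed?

25 makes and 6 misses

Beta is conjugate to the binomial likelihood: posterior = Beta(a+s, b+f).
Match parameters: s=42−17=25, f=15−9=6.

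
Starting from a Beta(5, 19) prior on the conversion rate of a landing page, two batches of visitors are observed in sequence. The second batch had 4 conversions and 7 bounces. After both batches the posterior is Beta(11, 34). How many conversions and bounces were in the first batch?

Because Beta–binomial updating is additive in the counts, the combined data contributed (α_post−α_prior, β_post−β_prior) successes and failures.
Total across both batches: 11−5=6 conversions, 34−19=15 bounces.
Subtract the second batch: 6−4=2 conversions and 15−7=8 bounces.

2 conversions and 8 bounces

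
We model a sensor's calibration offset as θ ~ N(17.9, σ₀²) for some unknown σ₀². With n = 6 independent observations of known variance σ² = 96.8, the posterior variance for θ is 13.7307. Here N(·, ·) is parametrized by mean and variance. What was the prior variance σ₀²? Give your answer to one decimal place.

Posterior precision equals prior precision plus data precision: 1/σ_n² = 1/σ₀² + n/σ².
So 1/σ₀² = 1/13.7307 − 6/96.8 = 0.072829 − 0.061983 = 0.010846.
Hence σ₀² = 1/0.010846 ≈ 92.2.

σ₀² = 92.2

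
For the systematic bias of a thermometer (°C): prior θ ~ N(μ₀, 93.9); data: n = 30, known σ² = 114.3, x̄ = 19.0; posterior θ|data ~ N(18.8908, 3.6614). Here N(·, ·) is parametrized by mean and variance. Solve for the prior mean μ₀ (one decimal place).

The posterior mean is a precision-weighted average: μ_n = (τ₀μ₀ + τ_data·x̄)/(τ₀+τ_data), with τ₀=1/σ₀² and τ_data=n/σ².
Here τ₀ = 1/93.9 = 0.010650 and τ_data = 30/114.3 = 0.262467, so τ_n = 0.273117.
Rearranging for μ₀: μ₀ = (μ_n·τ_n − τ_data·x̄)/τ₀ = (18.8908·0.273117 − 0.262467·19.0) / 0.010650 = 0.172526/0.010650 ≈ 16.2.

μ₀ = 16.2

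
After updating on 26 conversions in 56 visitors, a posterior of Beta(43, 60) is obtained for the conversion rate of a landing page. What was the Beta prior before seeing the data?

Beta(17, 30)

A Beta(α, β) prior with s successes and f failures in binomial data gives a Beta(α+s, β+f) posterior.
So α = 43 − 26 = 17 and β = 60 − 30 = 30.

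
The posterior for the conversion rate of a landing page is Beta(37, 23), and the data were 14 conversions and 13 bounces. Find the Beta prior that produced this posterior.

Beta is conjugate to the binomial likelihood: posterior = Beta(a+s, b+f).
Subtract the data counts: 37−14=23, 23−13=10.

Beta(23, 10)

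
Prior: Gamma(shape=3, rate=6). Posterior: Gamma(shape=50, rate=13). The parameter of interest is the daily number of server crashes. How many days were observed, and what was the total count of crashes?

n = 7 days with total 47 crashes

A Gamma(α, β) prior (rate parametrization) on a Poisson rate with n observations summing to S gives posterior Gamma(α+S, β+n).
Matching: Σxᵢ = 50 − 3 = 47 and n = 13 − 6 = 7.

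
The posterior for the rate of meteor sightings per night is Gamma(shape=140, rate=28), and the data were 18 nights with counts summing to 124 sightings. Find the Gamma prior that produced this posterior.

Gamma(shape=16, rate=10)

A Gamma(α, β) prior (rate parametrization) on a Poisson rate with n observations summing to S gives posterior Gamma(α+S, β+n).
So α = 140 − 124 = 16 and β = 28 − 18 = 10.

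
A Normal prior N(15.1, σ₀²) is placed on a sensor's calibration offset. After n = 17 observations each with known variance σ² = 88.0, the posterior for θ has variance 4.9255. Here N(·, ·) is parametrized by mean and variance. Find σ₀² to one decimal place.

σ₀² = 101.6

For the Normal–Normal model with known σ², precisions add: τ_n = τ₀ + n/σ².
So 1/σ₀² = 1/4.9255 − 17/88.0 = 0.203025 − 0.193182 = 0.009843.
Hence σ₀² = 1/0.009843 ≈ 101.6.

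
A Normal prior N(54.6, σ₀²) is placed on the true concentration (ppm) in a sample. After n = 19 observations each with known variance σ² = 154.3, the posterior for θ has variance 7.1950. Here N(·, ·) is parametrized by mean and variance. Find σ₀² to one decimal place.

σ₀² = 63.1

For the Normal–Normal model with known σ², precisions add: τ_n = τ₀ + n/σ².
So 1/σ₀² = 1/7.1950 − 19/154.3 = 0.138985 − 0.123137 = 0.015848.
Hence σ₀² = 1/0.015848 ≈ 63.1.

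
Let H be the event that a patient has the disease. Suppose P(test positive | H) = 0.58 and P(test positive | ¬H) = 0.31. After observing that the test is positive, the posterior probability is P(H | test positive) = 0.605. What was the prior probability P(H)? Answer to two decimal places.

Bayes' rule in odds form gives O(H|E) = O(H)·[P(E|H)/P(E|¬H)], hence O(H) = O(H|E)/LR.
Posterior odds = 0.605/(1−0.605) = 1.5316. LR = 0.58/0.31 = 1.8710.
Prior odds = 1.5316/1.8710 = 0.8186, so P(H) = 0.8186/(1+0.8186) ≈ 0.45.

P(H) = 0.45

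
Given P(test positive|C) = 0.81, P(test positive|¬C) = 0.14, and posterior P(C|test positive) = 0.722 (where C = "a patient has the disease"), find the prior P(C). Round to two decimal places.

In odds form, posterior odds = prior odds × likelihood ratio, so prior odds = posterior odds ÷ LR.
Posterior odds = 0.722/(1−0.722) = 2.5971. LR = 0.81/0.14 = 5.7857.
Prior odds = 2.5971/5.7857 = 0.4489, so P(C) = 0.4489/(1+0.4489) ≈ 0.31.

P(C) = 0.31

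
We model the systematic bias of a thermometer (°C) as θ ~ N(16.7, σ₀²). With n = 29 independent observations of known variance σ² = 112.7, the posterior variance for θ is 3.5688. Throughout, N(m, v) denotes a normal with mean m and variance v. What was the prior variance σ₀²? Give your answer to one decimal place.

For the Normal–Normal model with known σ², precisions add: τ_n = τ₀ + n/σ².
So 1/σ₀² = 1/3.5688 − 29/112.7 = 0.280206 − 0.257320 = 0.022886.
Hence σ₀² = 1/0.022886 ≈ 43.7.

σ₀² = 43.7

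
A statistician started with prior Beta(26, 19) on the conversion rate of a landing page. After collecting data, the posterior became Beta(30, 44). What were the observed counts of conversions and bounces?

4 conversions and 25 bounces

Beta is conjugate to the binomial likelihood: posterior = Beta(a+s, b+f).
So s = 30 − 26 = 4 and f = 44 − 19 = 25.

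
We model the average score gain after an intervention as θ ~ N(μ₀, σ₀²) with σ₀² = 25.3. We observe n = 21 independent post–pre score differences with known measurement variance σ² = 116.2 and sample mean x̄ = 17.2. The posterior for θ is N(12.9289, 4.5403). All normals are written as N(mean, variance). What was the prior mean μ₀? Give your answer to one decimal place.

μ₀ = -6.6

With known observation variance, the Normal–Normal posterior has precision τ_n = τ₀ + n/σ² and mean μ_n = (τ₀μ₀ + (n/σ²)x̄)/τ_n.
Here τ₀ = 1/25.3 = 0.039526 and τ_data = 21/116.2 = 0.180723, so τ_n = 0.220249.
Rearranging for μ₀: μ₀ = (μ_n·τ_n − τ_data·x̄)/τ₀ = (12.9289·0.220249 − 0.180723·17.2) / 0.039526 = -0.260858/0.039526 ≈ -6.6.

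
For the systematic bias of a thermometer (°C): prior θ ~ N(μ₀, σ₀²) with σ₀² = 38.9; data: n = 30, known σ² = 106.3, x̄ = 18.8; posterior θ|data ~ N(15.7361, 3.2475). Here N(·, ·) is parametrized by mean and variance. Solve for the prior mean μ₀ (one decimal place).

The posterior mean is a precision-weighted average: μ_n = (τ₀μ₀ + τ_data·x̄)/(τ₀+τ_data), with τ₀=1/σ₀² and τ_data=n/σ².
Here τ₀ = 1/38.9 = 0.025707 and τ_data = 30/106.3 = 0.282220, so τ_n = 0.307927.
Rearranging for μ₀: μ₀ = (μ_n·τ_n − τ_data·x̄)/τ₀ = (15.7361·0.307927 − 0.282220·18.8) / 0.025707 = -0.460166/0.025707 ≈ -17.9.

μ₀ = -17.9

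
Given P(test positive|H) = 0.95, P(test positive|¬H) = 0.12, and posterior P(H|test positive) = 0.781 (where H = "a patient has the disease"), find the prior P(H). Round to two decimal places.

Bayes' rule in odds form gives O(H|E) = O(H)·[P(E|H)/P(E|¬H)], hence O(H) = O(H|E)/LR.
Posterior odds = 0.781/(1−0.781) = 3.5662. LR = 0.95/0.12 = 7.9167.
Prior odds = 3.5662/7.9167 = 0.4505, so P(H) = 0.4505/(1+0.4505) ≈ 0.31.

P(H) = 0.31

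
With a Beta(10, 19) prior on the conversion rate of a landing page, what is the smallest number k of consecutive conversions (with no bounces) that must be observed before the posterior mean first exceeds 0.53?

After k conversions and 0 bounces the posterior is Beta(10+k, 19), with mean (10+k)/(10+19+k).
Set (10+k)/(29+k) > 0.53 and solve: k > (0.53·29 − 10)/(1 − 0.53) = 11.426.
The smallest integer exceeding 11.426 is 12.

k = 12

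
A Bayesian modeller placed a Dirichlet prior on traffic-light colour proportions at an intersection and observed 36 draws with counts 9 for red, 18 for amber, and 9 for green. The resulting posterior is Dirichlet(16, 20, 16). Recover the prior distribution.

For a Dirichlet(α) prior with multinomial counts c, the posterior is Dirichlet(α + c) componentwise.
Subtract each count from the matching posterior parameter: 16−9=7, 20−18=2, 16−9=7.

Dirichlet(7, 2, 7)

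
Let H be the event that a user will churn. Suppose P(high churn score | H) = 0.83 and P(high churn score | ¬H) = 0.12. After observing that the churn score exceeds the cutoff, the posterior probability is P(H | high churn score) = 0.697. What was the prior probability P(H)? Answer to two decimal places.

Bayes' rule in odds form gives O(H|E) = O(H)·[P(E|H)/P(E|¬H)], hence O(H) = O(H|E)/LR.
Posterior odds = 0.697/(1−0.697) = 2.3003. LR = 0.83/0.12 = 6.9167.
Prior odds = 2.3003/6.9167 = 0.3326, so P(H) = 0.3326/(1+0.3326) ≈ 0.25.

P(H) = 0.25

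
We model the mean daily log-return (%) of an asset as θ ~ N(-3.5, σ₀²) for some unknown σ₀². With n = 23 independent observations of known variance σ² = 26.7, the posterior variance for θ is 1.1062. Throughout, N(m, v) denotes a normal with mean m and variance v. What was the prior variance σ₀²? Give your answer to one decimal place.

For the Normal–Normal model with known σ², precisions add: τ_n = τ₀ + n/σ².
So 1/σ₀² = 1/1.1062 − 23/26.7 = 0.903996 − 0.861423 = 0.042573.
Hence σ₀² = 1/0.042573 ≈ 23.5.

σ₀² = 23.5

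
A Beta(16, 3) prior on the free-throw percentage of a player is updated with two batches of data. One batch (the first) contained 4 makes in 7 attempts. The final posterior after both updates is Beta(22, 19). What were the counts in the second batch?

Because Beta–binomial updating is additive in the counts, the combined data contributed (α_post−α_prior, β_post−β_prior) successes and failures.
Total across both batches: 22−16=6 makes, 19−3=16 misses.
Subtract the first batch: 6−4=2 makes and 16−3=13 misses.

2 makes and 13 misses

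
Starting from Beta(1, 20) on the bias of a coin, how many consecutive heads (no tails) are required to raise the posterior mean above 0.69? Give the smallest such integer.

k = 44

After k heads and 0 tails the posterior is Beta(1+k, 20), with mean (1+k)/(1+20+k).
Set (1+k)/(21+k) > 0.69 and solve: k > (0.69·21 − 1)/(1 − 0.69) = 43.516.
The smallest integer exceeding 43.516 is 44.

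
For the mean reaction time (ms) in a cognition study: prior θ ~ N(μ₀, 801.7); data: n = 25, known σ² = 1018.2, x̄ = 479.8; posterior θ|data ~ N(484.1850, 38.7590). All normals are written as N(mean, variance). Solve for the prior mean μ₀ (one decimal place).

With known observation variance, the Normal–Normal posterior has precision τ_n = τ₀ + n/σ² and mean μ_n = (τ₀μ₀ + (n/σ²)x̄)/τ_n.
Here τ₀ = 1/801.7 = 0.001247 and τ_data = 25/1018.2 = 0.024553, so τ_n = 0.025800.
Rearranging for μ₀: μ₀ = (μ_n·τ_n − τ_data·x̄)/τ₀ = (484.1850·0.025800 − 0.024553·479.8) / 0.001247 = 0.711444/0.001247 ≈ 570.5.

μ₀ = 570.5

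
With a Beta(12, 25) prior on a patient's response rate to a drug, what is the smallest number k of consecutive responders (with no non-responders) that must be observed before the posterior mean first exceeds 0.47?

k = 11

After k responders and 0 non-responders the posterior is Beta(12+k, 25), with mean (12+k)/(12+25+k).
Set (12+k)/(37+k) > 0.47 and solve: k > (0.47·37 − 12)/(1 − 0.47) = 10.170.
The smallest integer exceeding 10.170 is 11.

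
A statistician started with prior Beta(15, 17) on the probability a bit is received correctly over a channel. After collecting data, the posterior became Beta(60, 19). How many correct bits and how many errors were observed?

A Beta(α, β) prior with s successes and f failures in binomial data gives a Beta(α+s, β+f) posterior.
Match parameters: s=60−15=45, f=19−17=2.

45 correct bits and 2 errors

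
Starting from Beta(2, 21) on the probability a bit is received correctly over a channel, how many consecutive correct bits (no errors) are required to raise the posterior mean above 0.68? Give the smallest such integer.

After k correct bits and 0 errors the posterior is Beta(2+k, 21), with mean (2+k)/(2+21+k).
Set (2+k)/(23+k) > 0.68 and solve: k > (0.68·23 − 2)/(1 − 0.68) = 42.625.
The smallest integer exceeding 42.625 is 43, and checking k=43: (45)/(66) = 0.6818 > 0.68.

k = 43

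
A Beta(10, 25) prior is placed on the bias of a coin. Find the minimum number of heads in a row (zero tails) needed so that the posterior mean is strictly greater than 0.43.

k = 9

After k heads and 0 tails the posterior is Beta(10+k, 25), with mean (10+k)/(10+25+k).
Set (10+k)/(35+k) > 0.43 and solve: k > (0.43·35 − 10)/(1 − 0.43) = 8.860.
The smallest integer exceeding 8.860 is 9, and checking k=9: (19)/(44) = 0.4318 > 0.43.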